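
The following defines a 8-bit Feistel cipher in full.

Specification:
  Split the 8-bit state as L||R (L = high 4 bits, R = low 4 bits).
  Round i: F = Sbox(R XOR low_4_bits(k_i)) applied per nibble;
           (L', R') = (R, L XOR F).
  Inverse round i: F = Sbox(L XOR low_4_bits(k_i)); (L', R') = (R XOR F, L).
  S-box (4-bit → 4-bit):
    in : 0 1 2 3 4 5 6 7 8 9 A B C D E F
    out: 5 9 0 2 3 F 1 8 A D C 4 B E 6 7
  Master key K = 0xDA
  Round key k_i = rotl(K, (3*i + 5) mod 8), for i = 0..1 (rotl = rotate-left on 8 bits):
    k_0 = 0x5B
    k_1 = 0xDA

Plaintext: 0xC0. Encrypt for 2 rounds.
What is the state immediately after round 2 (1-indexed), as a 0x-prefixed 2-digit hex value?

0x80

s_0 = plaintext = 0xC0
s_1 = Round(s_0, k_0) = 0x08
s_2 = Round(s_1, k_1) = 0x80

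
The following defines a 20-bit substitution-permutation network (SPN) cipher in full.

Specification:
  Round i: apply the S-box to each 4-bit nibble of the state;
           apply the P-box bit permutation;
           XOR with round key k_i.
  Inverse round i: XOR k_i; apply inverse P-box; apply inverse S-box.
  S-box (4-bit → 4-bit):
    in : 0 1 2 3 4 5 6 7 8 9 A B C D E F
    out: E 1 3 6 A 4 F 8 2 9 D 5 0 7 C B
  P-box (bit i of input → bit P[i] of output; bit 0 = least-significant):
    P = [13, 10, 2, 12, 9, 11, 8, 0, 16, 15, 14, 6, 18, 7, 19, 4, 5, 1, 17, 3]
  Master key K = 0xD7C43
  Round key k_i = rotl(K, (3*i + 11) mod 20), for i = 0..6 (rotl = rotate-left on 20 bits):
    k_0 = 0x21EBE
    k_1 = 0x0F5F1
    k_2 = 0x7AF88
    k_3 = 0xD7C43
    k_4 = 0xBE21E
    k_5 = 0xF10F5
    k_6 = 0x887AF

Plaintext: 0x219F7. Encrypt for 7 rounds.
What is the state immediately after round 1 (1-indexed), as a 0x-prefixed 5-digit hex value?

0x704DD

s_0 = plaintext = 0x219F7
s_1 = Round(s_0, k_0) = 0x704DD
s_2 = Round(s_1, k_1) = 0x85A2D
s_3 = Round(s_2, k_2) = 0xEC1CE
s_4 = Round(s_3, k_3) = 0xE6C4F
s_5 = Round(s_4, k_4) = 0x5DE87
s_6 = Round(s_5, k_5) = 0x14835
s_7 = Round(s_6, k_6) = 0x80E1B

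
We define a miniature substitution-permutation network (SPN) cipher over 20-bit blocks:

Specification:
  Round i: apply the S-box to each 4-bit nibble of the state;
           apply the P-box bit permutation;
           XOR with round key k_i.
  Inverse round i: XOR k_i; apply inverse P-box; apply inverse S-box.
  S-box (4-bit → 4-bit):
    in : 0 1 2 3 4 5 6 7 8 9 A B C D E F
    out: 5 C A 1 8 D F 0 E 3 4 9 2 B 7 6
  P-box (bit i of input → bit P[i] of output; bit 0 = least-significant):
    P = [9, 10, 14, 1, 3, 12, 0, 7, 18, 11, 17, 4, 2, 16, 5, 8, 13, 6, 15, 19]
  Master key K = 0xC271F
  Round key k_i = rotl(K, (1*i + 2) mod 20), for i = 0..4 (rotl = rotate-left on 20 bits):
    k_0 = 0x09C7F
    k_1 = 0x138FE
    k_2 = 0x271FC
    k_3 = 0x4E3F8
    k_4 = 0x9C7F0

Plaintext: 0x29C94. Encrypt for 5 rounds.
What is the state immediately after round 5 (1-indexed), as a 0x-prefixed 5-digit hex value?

s_0 = plaintext = 0x29C94
s_1 = Round(s_0, k_0) = 0x98431
s_2 = Round(s_1, k_1) = 0x05984
s_3 = Round(s_2, k_2) = 0x6C85B
s_4 = Round(s_3, k_3) = 0xF4923
s_5 = Round(s_4, k_4) = 0xD5C30

0xD5C30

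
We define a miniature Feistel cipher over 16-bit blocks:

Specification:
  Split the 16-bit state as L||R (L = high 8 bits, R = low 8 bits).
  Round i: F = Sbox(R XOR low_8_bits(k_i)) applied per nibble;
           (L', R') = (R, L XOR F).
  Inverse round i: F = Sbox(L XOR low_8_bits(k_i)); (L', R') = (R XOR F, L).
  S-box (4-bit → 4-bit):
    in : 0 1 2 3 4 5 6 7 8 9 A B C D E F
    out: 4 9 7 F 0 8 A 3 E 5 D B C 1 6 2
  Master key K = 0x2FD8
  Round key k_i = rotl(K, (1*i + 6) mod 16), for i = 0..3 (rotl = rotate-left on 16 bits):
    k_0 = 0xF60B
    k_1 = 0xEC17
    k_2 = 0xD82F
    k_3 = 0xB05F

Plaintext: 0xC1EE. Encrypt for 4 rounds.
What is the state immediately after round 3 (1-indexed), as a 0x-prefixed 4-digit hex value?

0x589A

s_0 = plaintext = 0xC1EE
s_1 = Round(s_0, k_0) = 0xEEA9
s_2 = Round(s_1, k_1) = 0xA958
s_3 = Round(s_2, k_2) = 0x589A
s_4 = Round(s_3, k_3) = 0x9A90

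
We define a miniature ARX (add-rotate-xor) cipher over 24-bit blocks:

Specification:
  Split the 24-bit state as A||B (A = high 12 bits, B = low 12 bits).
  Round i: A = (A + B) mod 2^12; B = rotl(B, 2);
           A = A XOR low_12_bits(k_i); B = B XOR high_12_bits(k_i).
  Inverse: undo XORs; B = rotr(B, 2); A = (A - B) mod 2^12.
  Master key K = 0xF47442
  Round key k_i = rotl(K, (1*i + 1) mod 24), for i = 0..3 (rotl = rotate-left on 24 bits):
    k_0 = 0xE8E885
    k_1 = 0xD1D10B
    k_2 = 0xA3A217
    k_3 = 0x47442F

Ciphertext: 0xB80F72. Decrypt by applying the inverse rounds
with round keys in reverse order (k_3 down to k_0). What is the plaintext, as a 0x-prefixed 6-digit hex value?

0xF3C8B1

s_0 = ciphertext = 0xB80F72
s_1 = InvRound(s_0, k_3) = 0x4EEAC1
s_2 = InvRound(s_1, k_2) = 0xABBC3E
s_3 = InvRound(s_2, k_1) = 0xF68C48
s_4 = InvRound(s_3, k_0) = 0xF3C8B1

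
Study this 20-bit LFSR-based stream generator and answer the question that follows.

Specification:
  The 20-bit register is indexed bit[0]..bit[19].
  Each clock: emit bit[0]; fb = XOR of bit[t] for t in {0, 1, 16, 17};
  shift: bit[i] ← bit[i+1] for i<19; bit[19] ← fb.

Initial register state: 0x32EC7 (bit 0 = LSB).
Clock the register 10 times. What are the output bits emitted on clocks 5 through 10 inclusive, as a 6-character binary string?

reg_0 = 0x32EC7
clock 1: out=1, reg = 0x19763
clock 2: out=1, reg = 0x8CBB1
clock 3: out=1, reg = 0xC65D8
clock 4: out=0, reg = 0x632EC
clock 5: out=0, reg = 0xB1976
clock 6: out=0, reg = 0xD8CBB
clock 7: out=1, reg = 0xEC65D
clock 8: out=1, reg = 0x7632E
clock 9: out=0, reg = 0xBB197
clock 10: out=1, reg = 0x5D8CB

001101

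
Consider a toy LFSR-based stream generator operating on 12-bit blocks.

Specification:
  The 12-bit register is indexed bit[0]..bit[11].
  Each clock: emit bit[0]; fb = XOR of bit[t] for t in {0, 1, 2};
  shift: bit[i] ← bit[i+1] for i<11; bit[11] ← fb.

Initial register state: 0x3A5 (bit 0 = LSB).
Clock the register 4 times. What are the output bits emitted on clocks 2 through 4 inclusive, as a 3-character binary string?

reg_0 = 0x3A5
clock 1: out=1, reg = 0x1D2
clock 2: out=0, reg = 0x8E9
clock 3: out=1, reg = 0xC74
clock 4: out=0, reg = 0xE3A

010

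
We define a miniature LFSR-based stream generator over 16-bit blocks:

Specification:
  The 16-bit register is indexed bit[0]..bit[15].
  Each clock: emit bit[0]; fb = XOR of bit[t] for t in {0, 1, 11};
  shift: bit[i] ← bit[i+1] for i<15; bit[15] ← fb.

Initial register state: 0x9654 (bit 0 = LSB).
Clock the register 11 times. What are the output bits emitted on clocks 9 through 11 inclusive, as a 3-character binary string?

011

reg_0 = 0x9654
clock 1: out=0, reg = 0x4B2A
clock 2: out=0, reg = 0x2595
clock 3: out=1, reg = 0x92CA
clock 4: out=0, reg = 0xC965
clock 5: out=1, reg = 0x64B2
clock 6: out=0, reg = 0xB259
clock 7: out=1, reg = 0xD92C
clock 8: out=0, reg = 0xEC96
clock 9: out=0, reg = 0x764B
clock 10: out=1, reg = 0x3B25
clock 11: out=1, reg = 0x1D92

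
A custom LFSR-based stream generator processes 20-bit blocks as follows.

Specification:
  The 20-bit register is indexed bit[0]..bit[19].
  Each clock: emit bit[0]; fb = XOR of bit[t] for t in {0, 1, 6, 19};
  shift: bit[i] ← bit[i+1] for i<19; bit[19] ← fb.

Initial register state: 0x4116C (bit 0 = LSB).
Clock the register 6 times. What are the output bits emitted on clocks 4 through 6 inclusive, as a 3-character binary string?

reg_0 = 0x4116C
clock 1: out=0, reg = 0xA08B6
clock 2: out=0, reg = 0x5045B
clock 3: out=1, reg = 0xA822D
clock 4: out=1, reg = 0x54116
clock 5: out=0, reg = 0xAA08B
clock 6: out=1, reg = 0xD5045

101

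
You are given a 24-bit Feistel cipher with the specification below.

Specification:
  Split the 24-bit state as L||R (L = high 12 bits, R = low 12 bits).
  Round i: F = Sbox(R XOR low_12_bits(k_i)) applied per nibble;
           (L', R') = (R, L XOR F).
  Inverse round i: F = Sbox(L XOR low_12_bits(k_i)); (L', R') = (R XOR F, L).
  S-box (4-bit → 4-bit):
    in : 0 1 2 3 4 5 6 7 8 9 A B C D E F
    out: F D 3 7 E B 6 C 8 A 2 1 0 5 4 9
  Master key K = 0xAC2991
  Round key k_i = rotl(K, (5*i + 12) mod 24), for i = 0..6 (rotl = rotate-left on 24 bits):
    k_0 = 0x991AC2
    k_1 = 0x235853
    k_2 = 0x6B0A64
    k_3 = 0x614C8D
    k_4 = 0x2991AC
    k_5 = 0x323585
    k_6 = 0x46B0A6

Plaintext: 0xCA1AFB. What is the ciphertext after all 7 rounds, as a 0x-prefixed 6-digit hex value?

s_0 = plaintext = 0xCA1AFB
s_1 = Round(s_0, k_0) = 0xAFB3DB
s_2 = Round(s_1, k_1) = 0x3DBB73
s_3 = Round(s_2, k_2) = 0xB73E07
s_4 = Round(s_3, k_3) = 0xE078F1
s_5 = Round(s_4, k_4) = 0x8F14B2
s_6 = Round(s_5, k_5) = 0x4B258D
s_7 = Round(s_6, k_6) = 0x58DF83

0x58DF83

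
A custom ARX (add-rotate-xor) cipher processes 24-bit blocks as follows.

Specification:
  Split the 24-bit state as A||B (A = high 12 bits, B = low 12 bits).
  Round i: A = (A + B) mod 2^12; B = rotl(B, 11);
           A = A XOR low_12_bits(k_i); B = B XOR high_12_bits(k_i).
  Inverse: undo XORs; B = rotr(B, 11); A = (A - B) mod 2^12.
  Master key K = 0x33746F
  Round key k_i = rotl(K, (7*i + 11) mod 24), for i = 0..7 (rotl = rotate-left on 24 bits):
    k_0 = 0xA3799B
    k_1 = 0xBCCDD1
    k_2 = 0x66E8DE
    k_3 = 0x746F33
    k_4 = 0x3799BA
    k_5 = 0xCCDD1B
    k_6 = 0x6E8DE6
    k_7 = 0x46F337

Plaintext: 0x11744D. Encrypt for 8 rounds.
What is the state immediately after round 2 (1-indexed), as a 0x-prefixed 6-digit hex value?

0x0C13C4

s_0 = plaintext = 0x11744D
s_1 = Round(s_0, k_0) = 0xCFF011
s_2 = Round(s_1, k_1) = 0x0C13C4
s_3 = Round(s_2, k_2) = 0xC5B78C
s_4 = Round(s_3, k_3) = 0xCD4480
s_5 = Round(s_4, k_4) = 0x8EE139
s_6 = Round(s_5, k_5) = 0x73C451
s_7 = Round(s_6, k_6) = 0x66BCC0
s_8 = Round(s_7, k_7) = 0x01C20F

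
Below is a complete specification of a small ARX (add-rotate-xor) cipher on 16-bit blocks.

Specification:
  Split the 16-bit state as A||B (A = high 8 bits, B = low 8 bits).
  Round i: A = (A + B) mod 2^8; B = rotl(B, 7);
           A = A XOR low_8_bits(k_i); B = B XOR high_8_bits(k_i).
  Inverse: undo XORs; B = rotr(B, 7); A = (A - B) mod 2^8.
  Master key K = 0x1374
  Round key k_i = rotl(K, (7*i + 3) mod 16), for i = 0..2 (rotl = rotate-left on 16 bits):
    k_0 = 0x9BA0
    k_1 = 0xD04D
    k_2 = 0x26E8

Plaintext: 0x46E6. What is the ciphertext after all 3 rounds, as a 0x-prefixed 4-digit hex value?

0x3574

s_0 = plaintext = 0x46E6
s_1 = Round(s_0, k_0) = 0x8CE8
s_2 = Round(s_1, k_1) = 0x39A4
s_3 = Round(s_2, k_2) = 0x3574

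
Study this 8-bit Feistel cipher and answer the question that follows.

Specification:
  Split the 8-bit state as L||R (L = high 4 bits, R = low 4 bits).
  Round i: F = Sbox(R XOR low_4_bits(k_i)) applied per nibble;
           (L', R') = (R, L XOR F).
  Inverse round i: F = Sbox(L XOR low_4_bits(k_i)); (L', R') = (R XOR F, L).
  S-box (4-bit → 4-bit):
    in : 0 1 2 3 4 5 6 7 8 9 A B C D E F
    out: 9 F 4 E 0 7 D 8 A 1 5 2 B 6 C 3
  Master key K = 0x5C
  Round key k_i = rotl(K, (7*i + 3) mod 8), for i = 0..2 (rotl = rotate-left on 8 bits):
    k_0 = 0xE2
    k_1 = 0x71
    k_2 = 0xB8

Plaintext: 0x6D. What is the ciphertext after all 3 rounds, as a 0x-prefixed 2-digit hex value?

s_0 = plaintext = 0x6D
s_1 = Round(s_0, k_0) = 0xD5
s_2 = Round(s_1, k_1) = 0x5D
s_3 = Round(s_2, k_2) = 0xD2

0xD2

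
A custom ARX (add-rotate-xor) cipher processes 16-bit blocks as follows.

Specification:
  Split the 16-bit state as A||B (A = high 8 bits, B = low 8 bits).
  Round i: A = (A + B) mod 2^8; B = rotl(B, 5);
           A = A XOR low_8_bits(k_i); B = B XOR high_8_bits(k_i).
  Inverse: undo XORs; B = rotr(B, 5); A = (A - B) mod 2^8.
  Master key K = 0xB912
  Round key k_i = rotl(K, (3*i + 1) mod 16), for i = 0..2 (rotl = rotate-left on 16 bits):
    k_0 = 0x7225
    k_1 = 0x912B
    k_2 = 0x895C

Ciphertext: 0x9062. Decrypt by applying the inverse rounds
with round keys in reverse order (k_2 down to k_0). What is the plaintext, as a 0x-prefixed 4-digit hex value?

0xD520

s_0 = ciphertext = 0x9062
s_1 = InvRound(s_0, k_2) = 0x6D5F
s_2 = InvRound(s_1, k_1) = 0xD076
s_3 = InvRound(s_2, k_0) = 0xD520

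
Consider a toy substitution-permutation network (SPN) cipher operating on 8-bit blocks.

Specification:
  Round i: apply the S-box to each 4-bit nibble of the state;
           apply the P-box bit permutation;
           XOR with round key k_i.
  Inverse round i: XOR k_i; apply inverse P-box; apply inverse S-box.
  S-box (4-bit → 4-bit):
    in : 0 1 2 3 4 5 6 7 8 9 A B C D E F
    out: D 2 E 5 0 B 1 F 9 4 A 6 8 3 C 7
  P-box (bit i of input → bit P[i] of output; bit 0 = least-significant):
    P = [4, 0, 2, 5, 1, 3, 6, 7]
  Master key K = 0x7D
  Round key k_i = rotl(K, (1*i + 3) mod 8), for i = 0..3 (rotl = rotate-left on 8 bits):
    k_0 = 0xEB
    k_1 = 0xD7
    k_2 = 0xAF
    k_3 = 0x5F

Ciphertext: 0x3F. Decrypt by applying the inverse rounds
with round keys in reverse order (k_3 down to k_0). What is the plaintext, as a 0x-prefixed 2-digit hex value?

0x3A

s_0 = ciphertext = 0x3F
s_1 = InvRound(s_0, k_3) = 0x9C
s_2 = InvRound(s_1, k_2) = 0x65
s_3 = InvRound(s_2, k_1) = 0x88
s_4 = InvRound(s_3, k_0) = 0x3A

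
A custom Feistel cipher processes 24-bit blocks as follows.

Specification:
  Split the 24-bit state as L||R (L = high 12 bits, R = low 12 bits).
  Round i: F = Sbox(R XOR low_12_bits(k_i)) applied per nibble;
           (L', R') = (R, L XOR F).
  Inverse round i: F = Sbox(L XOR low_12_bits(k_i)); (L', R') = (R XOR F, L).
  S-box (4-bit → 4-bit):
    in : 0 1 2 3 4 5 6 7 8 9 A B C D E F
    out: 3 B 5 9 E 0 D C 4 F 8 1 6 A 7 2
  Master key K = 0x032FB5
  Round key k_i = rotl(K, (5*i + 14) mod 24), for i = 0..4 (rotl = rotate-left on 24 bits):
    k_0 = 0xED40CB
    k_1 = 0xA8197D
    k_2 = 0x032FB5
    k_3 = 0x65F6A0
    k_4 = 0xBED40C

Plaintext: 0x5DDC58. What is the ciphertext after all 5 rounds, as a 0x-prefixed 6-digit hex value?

0xA7C592

s_0 = plaintext = 0x5DDC58
s_1 = Round(s_0, k_0) = 0xC58324
s_2 = Round(s_1, k_1) = 0x324457
s_3 = Round(s_2, k_2) = 0x457251
s_4 = Round(s_3, k_3) = 0x251A7C
s_5 = Round(s_4, k_4) = 0xA7C592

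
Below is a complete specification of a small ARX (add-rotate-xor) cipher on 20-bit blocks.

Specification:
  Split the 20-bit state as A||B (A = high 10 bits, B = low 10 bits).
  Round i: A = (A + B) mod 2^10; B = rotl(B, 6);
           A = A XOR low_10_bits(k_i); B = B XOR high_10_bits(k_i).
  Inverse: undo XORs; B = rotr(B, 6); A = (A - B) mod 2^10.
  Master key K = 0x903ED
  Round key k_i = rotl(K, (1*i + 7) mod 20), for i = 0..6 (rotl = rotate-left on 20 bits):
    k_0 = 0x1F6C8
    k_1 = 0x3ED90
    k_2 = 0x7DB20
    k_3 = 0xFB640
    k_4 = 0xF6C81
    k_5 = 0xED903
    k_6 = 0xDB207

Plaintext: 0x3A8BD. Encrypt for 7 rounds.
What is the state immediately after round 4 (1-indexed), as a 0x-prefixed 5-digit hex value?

s_0 = plaintext = 0x3A8BD
s_1 = Round(s_0, k_0) = 0xDBF36
s_2 = Round(s_1, k_1) = 0xCD548
s_3 = Round(s_2, k_2) = 0xD77E2
s_4 = Round(s_3, k_3) = 0x5FF53
s_5 = Round(s_4, k_4) = 0x14F2E
s_6 = Round(s_5, k_5) = 0xA0804
s_7 = Round(s_6, k_6) = 0x2066C

0x5FF53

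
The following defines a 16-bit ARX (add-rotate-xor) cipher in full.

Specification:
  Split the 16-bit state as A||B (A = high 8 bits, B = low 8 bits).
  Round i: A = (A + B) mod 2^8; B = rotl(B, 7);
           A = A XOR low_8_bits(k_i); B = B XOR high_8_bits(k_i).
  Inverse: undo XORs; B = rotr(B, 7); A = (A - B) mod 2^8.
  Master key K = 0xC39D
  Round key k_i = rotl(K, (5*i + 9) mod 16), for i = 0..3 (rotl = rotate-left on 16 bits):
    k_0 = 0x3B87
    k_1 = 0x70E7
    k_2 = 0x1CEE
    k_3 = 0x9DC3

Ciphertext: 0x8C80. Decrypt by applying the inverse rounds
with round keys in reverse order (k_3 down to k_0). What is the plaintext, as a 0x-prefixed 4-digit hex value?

0xD186

s_0 = ciphertext = 0x8C80
s_1 = InvRound(s_0, k_3) = 0x153A
s_2 = InvRound(s_1, k_2) = 0xAF4C
s_3 = InvRound(s_2, k_1) = 0xD078
s_4 = InvRound(s_3, k_0) = 0xD186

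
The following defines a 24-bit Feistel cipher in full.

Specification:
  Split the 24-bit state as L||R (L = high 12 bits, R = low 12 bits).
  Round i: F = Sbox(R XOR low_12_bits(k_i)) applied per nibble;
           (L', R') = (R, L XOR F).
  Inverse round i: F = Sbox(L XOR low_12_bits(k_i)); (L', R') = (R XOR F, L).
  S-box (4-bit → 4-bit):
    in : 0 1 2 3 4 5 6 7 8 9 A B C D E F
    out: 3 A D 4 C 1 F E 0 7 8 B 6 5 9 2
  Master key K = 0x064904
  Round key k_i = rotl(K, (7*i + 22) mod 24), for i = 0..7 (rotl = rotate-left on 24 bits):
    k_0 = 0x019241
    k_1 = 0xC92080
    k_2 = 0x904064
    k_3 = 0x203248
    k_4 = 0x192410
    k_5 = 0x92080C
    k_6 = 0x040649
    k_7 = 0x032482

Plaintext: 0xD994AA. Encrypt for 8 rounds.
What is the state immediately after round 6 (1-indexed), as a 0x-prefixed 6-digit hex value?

0x19F00A

s_0 = plaintext = 0xD994AA
s_1 = Round(s_0, k_0) = 0x4AA202
s_2 = Round(s_1, k_1) = 0x2029A7
s_3 = Round(s_2, k_2) = 0x9A7566
s_4 = Round(s_3, k_3) = 0x56677E
s_5 = Round(s_4, k_4) = 0x77E19F
s_6 = Round(s_5, k_5) = 0x19F00A
s_7 = Round(s_6, k_6) = 0x00AE5B
s_8 = Round(s_7, k_7) = 0xE5B85D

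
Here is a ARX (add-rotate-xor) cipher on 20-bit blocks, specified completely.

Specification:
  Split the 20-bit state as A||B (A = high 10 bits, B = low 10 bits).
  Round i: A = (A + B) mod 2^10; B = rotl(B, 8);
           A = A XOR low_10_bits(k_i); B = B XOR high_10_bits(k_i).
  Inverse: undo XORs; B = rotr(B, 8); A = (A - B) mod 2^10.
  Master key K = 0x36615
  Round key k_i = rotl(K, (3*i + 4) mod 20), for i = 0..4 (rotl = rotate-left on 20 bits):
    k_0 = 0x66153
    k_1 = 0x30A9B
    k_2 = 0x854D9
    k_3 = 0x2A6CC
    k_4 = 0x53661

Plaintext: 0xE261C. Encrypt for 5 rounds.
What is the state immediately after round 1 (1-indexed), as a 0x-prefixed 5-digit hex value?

0x3D91F

s_0 = plaintext = 0xE261C
s_1 = Round(s_0, k_0) = 0x3D91F
s_2 = Round(s_1, k_1) = 0x23B85
s_3 = Round(s_2, k_2) = 0x32BF4
s_4 = Round(s_3, k_3) = 0x9C854
s_5 = Round(s_4, k_4) = 0x29D58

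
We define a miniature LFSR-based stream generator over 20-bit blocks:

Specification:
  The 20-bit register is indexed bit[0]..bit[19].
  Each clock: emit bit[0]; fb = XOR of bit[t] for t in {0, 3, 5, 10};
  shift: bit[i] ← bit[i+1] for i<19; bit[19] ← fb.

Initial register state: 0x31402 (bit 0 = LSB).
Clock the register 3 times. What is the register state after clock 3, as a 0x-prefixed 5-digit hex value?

0xE6280

reg_0 = 0x31402
clock 1: out=0, reg = 0x98A01
clock 2: out=1, reg = 0xCC500
clock 3: out=0, reg = 0xE6280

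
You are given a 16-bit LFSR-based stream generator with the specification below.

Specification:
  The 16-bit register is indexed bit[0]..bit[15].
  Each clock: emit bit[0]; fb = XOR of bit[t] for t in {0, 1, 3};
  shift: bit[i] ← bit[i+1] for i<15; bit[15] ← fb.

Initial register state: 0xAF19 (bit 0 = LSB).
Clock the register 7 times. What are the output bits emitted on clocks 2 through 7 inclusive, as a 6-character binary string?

001100

reg_0 = 0xAF19
clock 1: out=1, reg = 0x578C
clock 2: out=0, reg = 0xABC6
clock 3: out=0, reg = 0xD5E3
clock 4: out=1, reg = 0x6AF1
clock 5: out=1, reg = 0xB578
clock 6: out=0, reg = 0xDABC
clock 7: out=0, reg = 0xED5E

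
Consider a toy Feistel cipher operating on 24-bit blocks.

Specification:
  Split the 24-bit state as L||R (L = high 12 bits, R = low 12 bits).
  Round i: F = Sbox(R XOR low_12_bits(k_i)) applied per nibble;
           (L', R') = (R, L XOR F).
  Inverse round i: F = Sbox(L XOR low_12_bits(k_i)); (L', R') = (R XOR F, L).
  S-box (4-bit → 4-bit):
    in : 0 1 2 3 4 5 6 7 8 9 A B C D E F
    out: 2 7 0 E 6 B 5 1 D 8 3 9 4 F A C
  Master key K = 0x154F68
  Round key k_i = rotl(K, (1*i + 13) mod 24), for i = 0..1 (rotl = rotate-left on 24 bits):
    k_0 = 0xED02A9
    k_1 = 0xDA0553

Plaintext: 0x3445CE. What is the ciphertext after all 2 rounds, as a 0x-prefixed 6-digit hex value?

0x2154AB

s_0 = plaintext = 0x3445CE
s_1 = Round(s_0, k_0) = 0x5CE215
s_2 = Round(s_1, k_1) = 0x2154AB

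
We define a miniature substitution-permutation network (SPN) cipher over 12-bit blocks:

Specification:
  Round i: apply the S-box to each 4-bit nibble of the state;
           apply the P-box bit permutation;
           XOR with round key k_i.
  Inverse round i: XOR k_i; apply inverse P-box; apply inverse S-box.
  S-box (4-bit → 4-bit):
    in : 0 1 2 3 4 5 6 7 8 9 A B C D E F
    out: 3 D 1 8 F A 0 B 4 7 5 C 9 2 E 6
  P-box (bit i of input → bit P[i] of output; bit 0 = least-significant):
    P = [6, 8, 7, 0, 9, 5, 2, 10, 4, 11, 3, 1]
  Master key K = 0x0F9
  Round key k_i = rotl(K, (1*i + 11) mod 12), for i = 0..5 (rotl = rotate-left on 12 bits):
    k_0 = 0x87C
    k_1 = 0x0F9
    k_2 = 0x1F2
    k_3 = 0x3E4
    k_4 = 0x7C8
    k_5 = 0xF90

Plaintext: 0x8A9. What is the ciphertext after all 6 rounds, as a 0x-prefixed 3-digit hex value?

0x2A6

s_0 = plaintext = 0x8A9
s_1 = Round(s_0, k_0) = 0xBB0
s_2 = Round(s_1, k_1) = 0x5B7
s_3 = Round(s_2, k_2) = 0xCB5
s_4 = Round(s_3, k_3) = 0x6F3
s_5 = Round(s_4, k_4) = 0x7ED
s_6 = Round(s_5, k_5) = 0x2A6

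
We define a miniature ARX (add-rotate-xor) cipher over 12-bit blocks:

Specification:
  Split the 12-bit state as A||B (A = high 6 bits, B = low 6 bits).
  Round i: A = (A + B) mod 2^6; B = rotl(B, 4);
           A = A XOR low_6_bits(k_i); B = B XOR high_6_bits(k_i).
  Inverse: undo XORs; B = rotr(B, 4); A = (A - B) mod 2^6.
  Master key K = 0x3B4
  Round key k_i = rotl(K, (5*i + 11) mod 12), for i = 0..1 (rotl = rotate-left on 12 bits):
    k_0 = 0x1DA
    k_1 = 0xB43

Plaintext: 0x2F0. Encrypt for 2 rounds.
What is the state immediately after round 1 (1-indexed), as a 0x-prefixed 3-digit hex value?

0x84B

s_0 = plaintext = 0x2F0
s_1 = Round(s_0, k_0) = 0x84B
s_2 = Round(s_1, k_1) = 0xBDF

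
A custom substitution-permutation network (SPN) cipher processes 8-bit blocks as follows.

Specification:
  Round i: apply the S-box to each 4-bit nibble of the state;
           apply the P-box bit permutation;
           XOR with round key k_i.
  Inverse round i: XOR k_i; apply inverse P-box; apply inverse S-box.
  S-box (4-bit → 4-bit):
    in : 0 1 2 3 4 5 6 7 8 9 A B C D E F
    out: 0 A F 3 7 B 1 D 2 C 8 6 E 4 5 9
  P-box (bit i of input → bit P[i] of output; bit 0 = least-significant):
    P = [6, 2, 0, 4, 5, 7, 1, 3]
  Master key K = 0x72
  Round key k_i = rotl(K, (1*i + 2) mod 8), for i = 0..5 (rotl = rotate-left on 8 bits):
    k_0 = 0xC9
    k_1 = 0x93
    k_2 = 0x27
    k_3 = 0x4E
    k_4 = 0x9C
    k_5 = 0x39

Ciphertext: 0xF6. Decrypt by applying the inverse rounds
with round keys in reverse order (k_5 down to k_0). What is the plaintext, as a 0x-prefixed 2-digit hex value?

0x49

s_0 = ciphertext = 0xF6
s_1 = InvRound(s_0, k_5) = 0xC4
s_2 = InvRound(s_1, k_4) = 0xAF
s_3 = InvRound(s_2, k_3) = 0x3E
s_4 = InvRound(s_3, k_2) = 0xA9
s_5 = InvRound(s_4, k_1) = 0x7A
s_6 = InvRound(s_5, k_0) = 0x49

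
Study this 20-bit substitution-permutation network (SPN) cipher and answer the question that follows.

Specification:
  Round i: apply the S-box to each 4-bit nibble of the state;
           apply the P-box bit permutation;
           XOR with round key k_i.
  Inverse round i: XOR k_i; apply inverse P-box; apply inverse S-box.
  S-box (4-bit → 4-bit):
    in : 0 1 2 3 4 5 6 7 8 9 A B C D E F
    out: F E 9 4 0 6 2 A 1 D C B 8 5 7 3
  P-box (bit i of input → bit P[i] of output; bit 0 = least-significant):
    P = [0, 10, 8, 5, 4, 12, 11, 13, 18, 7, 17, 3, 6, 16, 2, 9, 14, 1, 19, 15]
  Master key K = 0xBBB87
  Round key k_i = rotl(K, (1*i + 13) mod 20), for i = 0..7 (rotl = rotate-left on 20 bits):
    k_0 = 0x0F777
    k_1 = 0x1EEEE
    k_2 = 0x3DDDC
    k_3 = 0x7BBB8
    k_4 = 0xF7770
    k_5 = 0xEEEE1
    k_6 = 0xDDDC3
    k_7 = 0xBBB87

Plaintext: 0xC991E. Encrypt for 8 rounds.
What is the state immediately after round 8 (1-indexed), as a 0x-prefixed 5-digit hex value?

0x038C8

s_0 = plaintext = 0xC991E
s_1 = Round(s_0, k_0) = 0x6483A
s_2 = Round(s_1, k_1) = 0x5E7CC
s_3 = Round(s_2, k_2) = 0xAFD32
s_4 = Round(s_3, k_3) = 0x833D9
s_5 = Round(s_4, k_4) = 0xD3E45
s_6 = Round(s_5, k_5) = 0x0AB65
s_7 = Round(s_6, k_6) = 0x10A4D
s_8 = Round(s_7, k_7) = 0x038C8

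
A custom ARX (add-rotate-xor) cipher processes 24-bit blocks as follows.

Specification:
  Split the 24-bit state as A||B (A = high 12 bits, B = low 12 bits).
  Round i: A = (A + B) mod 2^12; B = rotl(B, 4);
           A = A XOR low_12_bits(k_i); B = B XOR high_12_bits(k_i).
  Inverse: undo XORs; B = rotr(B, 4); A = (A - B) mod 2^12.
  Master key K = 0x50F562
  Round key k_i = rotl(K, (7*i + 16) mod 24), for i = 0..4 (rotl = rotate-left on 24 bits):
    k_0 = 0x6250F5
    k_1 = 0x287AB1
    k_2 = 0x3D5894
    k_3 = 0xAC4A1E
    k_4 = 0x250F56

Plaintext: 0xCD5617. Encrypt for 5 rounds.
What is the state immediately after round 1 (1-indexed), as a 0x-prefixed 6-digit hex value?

s_0 = plaintext = 0xCD5617
s_1 = Round(s_0, k_0) = 0x219753
s_2 = Round(s_1, k_1) = 0x3DD7B0
s_3 = Round(s_2, k_2) = 0x3198D2
s_4 = Round(s_3, k_3) = 0x1F57EC
s_5 = Round(s_4, k_4) = 0x6B7C97

0x219753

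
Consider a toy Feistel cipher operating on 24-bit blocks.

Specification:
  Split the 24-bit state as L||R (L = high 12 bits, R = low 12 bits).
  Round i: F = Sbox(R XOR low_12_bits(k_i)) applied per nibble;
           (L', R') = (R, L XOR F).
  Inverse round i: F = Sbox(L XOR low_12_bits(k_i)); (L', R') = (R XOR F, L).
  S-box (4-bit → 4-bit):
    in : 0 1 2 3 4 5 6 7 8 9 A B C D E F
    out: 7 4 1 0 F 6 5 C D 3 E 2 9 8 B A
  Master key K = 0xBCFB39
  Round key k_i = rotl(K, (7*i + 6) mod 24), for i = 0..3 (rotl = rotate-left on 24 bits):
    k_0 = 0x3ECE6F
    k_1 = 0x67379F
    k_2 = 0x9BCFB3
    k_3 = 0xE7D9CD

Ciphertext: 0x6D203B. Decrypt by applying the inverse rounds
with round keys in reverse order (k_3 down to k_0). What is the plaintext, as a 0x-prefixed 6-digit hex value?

0xD7F6F8

s_0 = ciphertext = 0x6D203B
s_1 = InvRound(s_0, k_3) = 0xA716D2
s_2 = InvRound(s_1, k_2) = 0x043A71
s_3 = InvRound(s_2, k_1) = 0x6F8043
s_4 = InvRound(s_3, k_0) = 0xD7F6F8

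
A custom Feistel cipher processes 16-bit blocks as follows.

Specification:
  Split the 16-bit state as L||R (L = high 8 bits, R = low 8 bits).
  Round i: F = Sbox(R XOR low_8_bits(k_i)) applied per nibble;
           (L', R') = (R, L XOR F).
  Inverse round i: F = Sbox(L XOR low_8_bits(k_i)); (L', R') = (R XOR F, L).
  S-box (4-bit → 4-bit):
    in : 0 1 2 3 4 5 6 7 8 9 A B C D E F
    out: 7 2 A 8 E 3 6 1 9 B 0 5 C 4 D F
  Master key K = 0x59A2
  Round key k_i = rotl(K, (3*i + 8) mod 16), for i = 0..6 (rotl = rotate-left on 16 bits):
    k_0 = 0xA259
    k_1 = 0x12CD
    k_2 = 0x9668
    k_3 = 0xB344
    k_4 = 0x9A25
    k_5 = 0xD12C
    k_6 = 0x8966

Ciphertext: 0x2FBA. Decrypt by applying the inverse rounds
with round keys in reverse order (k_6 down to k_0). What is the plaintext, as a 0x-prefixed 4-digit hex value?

0x1740

s_0 = ciphertext = 0x2FBA
s_1 = InvRound(s_0, k_6) = 0x512F
s_2 = InvRound(s_1, k_5) = 0x3B51
s_3 = InvRound(s_2, k_4) = 0x7C3B
s_4 = InvRound(s_3, k_3) = 0xB27C
s_5 = InvRound(s_4, k_2) = 0x3CB2
s_6 = InvRound(s_5, k_1) = 0x403C
s_7 = InvRound(s_6, k_0) = 0x1740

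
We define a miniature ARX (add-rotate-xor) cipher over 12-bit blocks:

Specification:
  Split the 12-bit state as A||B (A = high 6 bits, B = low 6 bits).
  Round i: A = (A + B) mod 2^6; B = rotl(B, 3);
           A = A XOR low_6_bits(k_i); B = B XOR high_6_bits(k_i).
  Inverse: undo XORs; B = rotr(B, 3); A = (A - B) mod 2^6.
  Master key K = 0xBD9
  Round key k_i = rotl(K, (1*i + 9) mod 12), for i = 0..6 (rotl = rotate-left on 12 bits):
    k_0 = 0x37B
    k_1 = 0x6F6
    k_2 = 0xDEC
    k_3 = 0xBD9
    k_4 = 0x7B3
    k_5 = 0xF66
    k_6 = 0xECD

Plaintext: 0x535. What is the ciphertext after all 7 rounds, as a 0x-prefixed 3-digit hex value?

s_0 = plaintext = 0x535
s_1 = Round(s_0, k_0) = 0xCA3
s_2 = Round(s_1, k_1) = 0x8C7
s_3 = Round(s_2, k_2) = 0x18F
s_4 = Round(s_3, k_3) = 0x316
s_5 = Round(s_4, k_4) = 0x46C
s_6 = Round(s_5, k_5) = 0x6D8
s_7 = Round(s_6, k_6) = 0xFB8

0xFB8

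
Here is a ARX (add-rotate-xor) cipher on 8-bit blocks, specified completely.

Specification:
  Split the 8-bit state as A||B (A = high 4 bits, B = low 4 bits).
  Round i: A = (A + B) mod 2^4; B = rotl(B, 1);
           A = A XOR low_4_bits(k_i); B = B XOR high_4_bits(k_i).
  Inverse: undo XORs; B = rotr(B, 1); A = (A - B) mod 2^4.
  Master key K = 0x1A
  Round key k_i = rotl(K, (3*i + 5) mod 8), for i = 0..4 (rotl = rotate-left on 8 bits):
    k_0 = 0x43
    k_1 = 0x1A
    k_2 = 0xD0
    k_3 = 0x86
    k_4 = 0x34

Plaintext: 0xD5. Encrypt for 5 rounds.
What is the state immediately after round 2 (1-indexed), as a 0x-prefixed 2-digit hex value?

0x5C

s_0 = plaintext = 0xD5
s_1 = Round(s_0, k_0) = 0x1E
s_2 = Round(s_1, k_1) = 0x5C
s_3 = Round(s_2, k_2) = 0x14
s_4 = Round(s_3, k_3) = 0x30
s_5 = Round(s_4, k_4) = 0x73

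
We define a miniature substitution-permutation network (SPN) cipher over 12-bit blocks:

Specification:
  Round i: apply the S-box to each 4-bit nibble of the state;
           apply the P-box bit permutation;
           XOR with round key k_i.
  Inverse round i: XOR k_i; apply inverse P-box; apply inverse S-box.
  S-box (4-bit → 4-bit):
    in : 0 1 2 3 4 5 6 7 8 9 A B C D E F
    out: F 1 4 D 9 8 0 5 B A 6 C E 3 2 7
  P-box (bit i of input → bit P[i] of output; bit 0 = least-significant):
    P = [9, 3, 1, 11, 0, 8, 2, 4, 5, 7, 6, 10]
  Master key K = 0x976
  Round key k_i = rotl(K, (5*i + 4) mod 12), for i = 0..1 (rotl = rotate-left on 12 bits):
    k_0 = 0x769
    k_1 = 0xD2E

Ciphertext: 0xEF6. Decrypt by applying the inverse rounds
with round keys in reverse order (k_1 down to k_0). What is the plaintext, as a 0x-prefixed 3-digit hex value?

s_0 = ciphertext = 0xEF6
s_1 = InvRound(s_0, k_1) = 0xA9D
s_2 = InvRound(s_1, k_0) = 0x0C5

0x0C5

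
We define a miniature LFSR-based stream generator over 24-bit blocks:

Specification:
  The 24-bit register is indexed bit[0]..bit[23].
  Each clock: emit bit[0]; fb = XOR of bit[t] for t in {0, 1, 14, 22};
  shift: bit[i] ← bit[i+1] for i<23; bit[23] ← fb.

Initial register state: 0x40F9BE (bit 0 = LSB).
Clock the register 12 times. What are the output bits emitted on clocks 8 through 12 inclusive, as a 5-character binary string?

11001

reg_0 = 0x40F9BE
clock 1: out=0, reg = 0xA07CDF
clock 2: out=1, reg = 0xD03E6F
clock 3: out=1, reg = 0xE81F37
clock 4: out=1, reg = 0xF40F9B
clock 5: out=1, reg = 0xFA07CD
clock 6: out=1, reg = 0x7D03E6
clock 7: out=0, reg = 0x3E81F3
clock 8: out=1, reg = 0x1F40F9
clock 9: out=1, reg = 0x0FA07C
clock 10: out=0, reg = 0x07D03E
clock 11: out=0, reg = 0x03E81F
clock 12: out=1, reg = 0x81F40F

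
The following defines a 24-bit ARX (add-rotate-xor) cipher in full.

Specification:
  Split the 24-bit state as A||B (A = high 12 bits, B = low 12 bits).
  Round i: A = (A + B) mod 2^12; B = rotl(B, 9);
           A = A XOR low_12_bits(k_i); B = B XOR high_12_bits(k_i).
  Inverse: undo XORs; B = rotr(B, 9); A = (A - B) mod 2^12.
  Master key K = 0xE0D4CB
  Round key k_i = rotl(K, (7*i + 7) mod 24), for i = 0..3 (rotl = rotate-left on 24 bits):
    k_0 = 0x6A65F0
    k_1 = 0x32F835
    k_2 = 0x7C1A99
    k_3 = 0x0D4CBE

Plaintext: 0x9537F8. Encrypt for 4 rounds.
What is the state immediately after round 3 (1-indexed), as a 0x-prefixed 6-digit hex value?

s_0 = plaintext = 0x9537F8
s_1 = Round(s_0, k_0) = 0x4BB659
s_2 = Round(s_1, k_1) = 0x3211E4
s_3 = Round(s_2, k_2) = 0xF9CFFD
s_4 = Round(s_3, k_3) = 0x327B2B

0xF9CFFD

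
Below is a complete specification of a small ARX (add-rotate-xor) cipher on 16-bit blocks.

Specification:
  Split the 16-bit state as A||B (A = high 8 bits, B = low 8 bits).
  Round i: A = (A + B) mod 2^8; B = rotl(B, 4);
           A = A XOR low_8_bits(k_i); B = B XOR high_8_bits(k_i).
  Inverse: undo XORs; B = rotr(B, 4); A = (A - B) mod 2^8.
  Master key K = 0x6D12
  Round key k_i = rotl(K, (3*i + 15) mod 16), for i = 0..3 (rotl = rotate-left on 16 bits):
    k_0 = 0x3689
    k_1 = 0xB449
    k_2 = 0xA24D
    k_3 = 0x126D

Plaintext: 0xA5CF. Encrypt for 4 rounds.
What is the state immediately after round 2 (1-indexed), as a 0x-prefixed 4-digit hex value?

0x8E18

s_0 = plaintext = 0xA5CF
s_1 = Round(s_0, k_0) = 0xFDCA
s_2 = Round(s_1, k_1) = 0x8E18
s_3 = Round(s_2, k_2) = 0xEB23
s_4 = Round(s_3, k_3) = 0x6320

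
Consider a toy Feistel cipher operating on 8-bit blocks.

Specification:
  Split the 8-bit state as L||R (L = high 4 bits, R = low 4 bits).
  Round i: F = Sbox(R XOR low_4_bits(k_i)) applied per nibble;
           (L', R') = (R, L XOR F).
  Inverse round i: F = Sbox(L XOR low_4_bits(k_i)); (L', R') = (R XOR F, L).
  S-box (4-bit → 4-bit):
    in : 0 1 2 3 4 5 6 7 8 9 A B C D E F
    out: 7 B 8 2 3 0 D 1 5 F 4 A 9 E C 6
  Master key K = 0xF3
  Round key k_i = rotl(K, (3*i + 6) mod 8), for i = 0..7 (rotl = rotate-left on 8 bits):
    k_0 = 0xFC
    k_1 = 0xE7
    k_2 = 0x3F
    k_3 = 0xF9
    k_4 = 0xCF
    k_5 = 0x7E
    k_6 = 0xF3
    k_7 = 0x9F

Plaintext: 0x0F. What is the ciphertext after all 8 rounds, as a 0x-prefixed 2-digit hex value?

s_0 = plaintext = 0x0F
s_1 = Round(s_0, k_0) = 0xF2
s_2 = Round(s_1, k_1) = 0x2F
s_3 = Round(s_2, k_2) = 0xF5
s_4 = Round(s_3, k_3) = 0x56
s_5 = Round(s_4, k_4) = 0x6A
s_6 = Round(s_5, k_5) = 0xA5
s_7 = Round(s_6, k_6) = 0x57
s_8 = Round(s_7, k_7) = 0x70

0x70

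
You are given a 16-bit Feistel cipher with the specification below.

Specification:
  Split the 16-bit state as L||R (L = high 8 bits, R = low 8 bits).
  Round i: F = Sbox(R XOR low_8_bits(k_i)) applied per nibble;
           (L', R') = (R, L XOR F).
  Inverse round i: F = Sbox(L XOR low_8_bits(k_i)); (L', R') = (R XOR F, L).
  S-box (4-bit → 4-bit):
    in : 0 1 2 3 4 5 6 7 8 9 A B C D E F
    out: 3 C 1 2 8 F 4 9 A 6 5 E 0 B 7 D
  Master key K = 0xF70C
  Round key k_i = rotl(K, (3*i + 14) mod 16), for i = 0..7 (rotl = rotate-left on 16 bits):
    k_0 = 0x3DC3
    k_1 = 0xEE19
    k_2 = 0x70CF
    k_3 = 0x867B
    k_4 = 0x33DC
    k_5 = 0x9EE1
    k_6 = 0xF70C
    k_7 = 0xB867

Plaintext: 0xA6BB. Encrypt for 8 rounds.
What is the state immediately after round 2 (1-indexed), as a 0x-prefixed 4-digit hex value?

s_0 = plaintext = 0xA6BB
s_1 = Round(s_0, k_0) = 0xBB3C
s_2 = Round(s_1, k_1) = 0x3CA4
s_3 = Round(s_2, k_2) = 0xA472
s_4 = Round(s_3, k_3) = 0x7292
s_5 = Round(s_4, k_4) = 0x92F5
s_6 = Round(s_5, k_5) = 0xF55A
s_7 = Round(s_6, k_6) = 0x5A01
s_8 = Round(s_7, k_7) = 0x011E

0x3CA4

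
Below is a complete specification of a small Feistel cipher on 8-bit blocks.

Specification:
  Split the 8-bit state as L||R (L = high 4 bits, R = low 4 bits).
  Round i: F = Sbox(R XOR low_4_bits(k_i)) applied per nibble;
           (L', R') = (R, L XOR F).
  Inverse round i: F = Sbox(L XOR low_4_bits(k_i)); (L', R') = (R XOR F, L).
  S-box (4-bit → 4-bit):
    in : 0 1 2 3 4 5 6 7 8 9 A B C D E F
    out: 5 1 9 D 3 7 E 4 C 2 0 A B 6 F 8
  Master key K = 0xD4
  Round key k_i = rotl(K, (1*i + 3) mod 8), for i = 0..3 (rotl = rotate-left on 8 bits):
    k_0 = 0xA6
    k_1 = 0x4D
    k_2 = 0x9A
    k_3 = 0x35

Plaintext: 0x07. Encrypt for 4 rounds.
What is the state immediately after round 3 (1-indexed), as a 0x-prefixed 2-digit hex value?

s_0 = plaintext = 0x07
s_1 = Round(s_0, k_0) = 0x71
s_2 = Round(s_1, k_1) = 0x1C
s_3 = Round(s_2, k_2) = 0xCF
s_4 = Round(s_3, k_3) = 0xFC

0xCF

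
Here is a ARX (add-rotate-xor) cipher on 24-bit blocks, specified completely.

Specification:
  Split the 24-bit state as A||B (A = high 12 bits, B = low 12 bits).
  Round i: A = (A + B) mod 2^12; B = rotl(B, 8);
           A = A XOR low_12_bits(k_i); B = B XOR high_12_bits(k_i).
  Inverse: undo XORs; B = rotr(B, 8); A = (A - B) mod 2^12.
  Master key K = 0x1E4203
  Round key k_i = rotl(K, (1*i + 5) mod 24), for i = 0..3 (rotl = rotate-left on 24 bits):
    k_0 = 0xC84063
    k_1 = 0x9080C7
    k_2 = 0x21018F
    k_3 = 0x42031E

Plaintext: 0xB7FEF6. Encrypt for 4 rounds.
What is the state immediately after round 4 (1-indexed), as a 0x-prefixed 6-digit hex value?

0x0ABEE3

s_0 = plaintext = 0xB7FEF6
s_1 = Round(s_0, k_0) = 0xA16A6B
s_2 = Round(s_1, k_1) = 0x4462AE
s_3 = Round(s_2, k_2) = 0x77BC3A
s_4 = Round(s_3, k_3) = 0x0ABEE3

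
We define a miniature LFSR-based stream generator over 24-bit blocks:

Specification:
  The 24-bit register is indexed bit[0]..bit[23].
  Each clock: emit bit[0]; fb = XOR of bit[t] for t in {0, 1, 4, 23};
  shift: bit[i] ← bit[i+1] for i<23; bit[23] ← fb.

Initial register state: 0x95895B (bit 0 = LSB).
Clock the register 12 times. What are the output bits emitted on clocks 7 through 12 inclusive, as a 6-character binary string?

101001

reg_0 = 0x95895B
clock 1: out=1, reg = 0x4AC4AD
clock 2: out=1, reg = 0xA56256
clock 3: out=0, reg = 0xD2B12B
clock 4: out=1, reg = 0xE95895
clock 5: out=1, reg = 0xF4AC4A
clock 6: out=0, reg = 0x7A5625
clock 7: out=1, reg = 0xBD2B12
clock 8: out=0, reg = 0xDE9589
clock 9: out=1, reg = 0x6F4AC4
clock 10: out=0, reg = 0x37A562
clock 11: out=0, reg = 0x9BD2B1
clock 12: out=1, reg = 0xCDE958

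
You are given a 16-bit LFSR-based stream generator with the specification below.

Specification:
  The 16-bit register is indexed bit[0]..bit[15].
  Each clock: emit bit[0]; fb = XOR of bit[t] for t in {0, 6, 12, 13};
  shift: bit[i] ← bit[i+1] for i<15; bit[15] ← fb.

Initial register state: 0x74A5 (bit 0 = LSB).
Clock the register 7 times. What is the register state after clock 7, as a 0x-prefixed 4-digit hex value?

0x36E9

reg_0 = 0x74A5
clock 1: out=1, reg = 0xBA52
clock 2: out=0, reg = 0xDD29
clock 3: out=1, reg = 0x6E94
clock 4: out=0, reg = 0xB74A
clock 5: out=0, reg = 0xDBA5
clock 6: out=1, reg = 0x6DD2
clock 7: out=0, reg = 0x36E9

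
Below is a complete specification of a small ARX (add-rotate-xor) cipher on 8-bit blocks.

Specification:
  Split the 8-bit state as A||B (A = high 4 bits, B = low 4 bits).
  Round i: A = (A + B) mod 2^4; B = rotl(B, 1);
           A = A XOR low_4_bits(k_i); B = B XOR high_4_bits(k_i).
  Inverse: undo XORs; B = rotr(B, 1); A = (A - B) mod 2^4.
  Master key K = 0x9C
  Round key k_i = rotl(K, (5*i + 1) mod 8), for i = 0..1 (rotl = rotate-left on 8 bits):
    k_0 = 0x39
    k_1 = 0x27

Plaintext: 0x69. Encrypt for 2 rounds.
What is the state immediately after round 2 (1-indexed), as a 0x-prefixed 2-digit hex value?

s_0 = plaintext = 0x69
s_1 = Round(s_0, k_0) = 0x60
s_2 = Round(s_1, k_1) = 0x12

0x12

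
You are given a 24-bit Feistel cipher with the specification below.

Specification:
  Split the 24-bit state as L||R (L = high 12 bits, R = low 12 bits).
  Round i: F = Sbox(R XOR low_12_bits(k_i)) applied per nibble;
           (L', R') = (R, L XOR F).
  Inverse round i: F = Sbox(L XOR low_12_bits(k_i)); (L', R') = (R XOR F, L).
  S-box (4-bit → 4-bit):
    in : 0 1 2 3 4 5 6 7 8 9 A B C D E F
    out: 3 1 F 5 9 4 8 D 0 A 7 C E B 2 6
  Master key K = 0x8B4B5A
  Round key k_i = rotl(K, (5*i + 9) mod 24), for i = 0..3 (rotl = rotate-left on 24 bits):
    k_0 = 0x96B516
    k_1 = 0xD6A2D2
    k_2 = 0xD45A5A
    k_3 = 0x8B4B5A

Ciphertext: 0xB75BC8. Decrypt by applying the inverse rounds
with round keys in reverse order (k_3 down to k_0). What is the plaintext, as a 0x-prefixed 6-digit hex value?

s_0 = ciphertext = 0xB75BC8
s_1 = InvRound(s_0, k_3) = 0x83EB75
s_2 = InvRound(s_1, k_2) = 0x4FC83E
s_3 = InvRound(s_2, k_1) = 0x0CC4FC
s_4 = InvRound(s_3, k_0) = 0x04B0CC

0x04B0CC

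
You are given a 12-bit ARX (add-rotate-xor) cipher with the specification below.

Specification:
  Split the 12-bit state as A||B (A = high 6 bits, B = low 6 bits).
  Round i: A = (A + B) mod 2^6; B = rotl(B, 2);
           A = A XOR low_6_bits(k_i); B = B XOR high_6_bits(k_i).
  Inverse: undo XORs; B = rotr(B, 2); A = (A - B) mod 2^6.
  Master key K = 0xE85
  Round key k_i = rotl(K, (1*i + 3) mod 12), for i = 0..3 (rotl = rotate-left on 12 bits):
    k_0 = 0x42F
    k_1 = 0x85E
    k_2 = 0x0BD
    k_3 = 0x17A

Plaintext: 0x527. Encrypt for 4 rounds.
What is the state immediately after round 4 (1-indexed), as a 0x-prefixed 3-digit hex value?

0xD5B

s_0 = plaintext = 0x527
s_1 = Round(s_0, k_0) = 0x50E
s_2 = Round(s_1, k_1) = 0xF19
s_3 = Round(s_2, k_2) = 0xA27
s_4 = Round(s_3, k_3) = 0xD5B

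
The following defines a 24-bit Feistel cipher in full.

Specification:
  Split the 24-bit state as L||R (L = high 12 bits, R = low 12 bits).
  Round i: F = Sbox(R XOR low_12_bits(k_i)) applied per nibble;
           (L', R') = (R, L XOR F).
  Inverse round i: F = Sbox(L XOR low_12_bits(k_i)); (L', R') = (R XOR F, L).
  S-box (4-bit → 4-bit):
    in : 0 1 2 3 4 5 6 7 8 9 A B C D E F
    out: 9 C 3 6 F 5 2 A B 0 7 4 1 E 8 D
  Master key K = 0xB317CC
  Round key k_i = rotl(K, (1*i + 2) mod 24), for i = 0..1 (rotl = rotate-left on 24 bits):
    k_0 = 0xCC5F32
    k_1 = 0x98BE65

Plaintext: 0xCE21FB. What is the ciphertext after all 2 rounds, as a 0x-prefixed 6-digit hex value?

s_0 = plaintext = 0xCE21FB
s_1 = Round(s_0, k_0) = 0x1FB4F2
s_2 = Round(s_1, k_1) = 0x4F26F1

0x4F26F1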